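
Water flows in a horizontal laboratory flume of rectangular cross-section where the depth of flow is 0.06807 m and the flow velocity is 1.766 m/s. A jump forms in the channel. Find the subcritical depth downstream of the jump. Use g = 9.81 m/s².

y₂ = 0.1768 m

Fr₁ = V₁/√(g·y₁) = 1.766/√(9.81×0.06807) = 2.161.
From the momentum equation for a rectangular channel, y₂/y₁ = ½[√(1 + 8Fr₁²) − 1] = ½[√38.363 − 1] = 2.597.
y₂ = 2.597 × 0.06807 = 0.1768 m.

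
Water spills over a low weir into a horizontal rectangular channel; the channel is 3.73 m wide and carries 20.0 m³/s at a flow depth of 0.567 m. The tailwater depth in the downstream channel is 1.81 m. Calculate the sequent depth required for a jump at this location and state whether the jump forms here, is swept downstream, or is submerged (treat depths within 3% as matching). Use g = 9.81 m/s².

q = Q/b = 20.0/3.73 = 5.36 m²/s; V₁ = q/y₁ = 9.46 m/s. Fr₁ = V₁/√(g·y₁) = 4.01.
From the momentum equation for a rectangular channel, y₂/y₁ = ½[√(1 + 8Fr₁²) − 1] = ½[√129.6 − 1] = 5.19.
y₂ = 5.19 × 0.567 = 2.94 m.
Tailwater y_tw = 1.81 m: y_tw < y₂, so the jump is swept downstream.

y₂ = 2.94 m; the jump is swept downstream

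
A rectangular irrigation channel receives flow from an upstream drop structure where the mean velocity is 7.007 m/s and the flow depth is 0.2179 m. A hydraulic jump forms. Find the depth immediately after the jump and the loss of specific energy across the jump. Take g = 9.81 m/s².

y₂ = 1.372 m; ΔE = 1.285 m

Fr₁ = V₁/√(g·y₁) = 7.007/√(9.81×0.2179) = 4.793.
Conjugate-depth relation: y₂/y₁ = ½[√(1 + 8Fr₁²) − 1] = ½[√184.75 − 1] = 6.296.
y₂ = 6.296 × 0.2179 = 1.372 m.
q = V₁·y₁ = 7.007 × 0.2179 = 1.527 m²/s. V₂ = q/y₂ = 1.527/1.372 = 1.113 m/s. E₁ = y₁ + V₁²/2g = 2.720 m; E₂ = y₂ + V₂²/2g = 1.435 m. ΔE = E₁ − E₂ = 1.285 m.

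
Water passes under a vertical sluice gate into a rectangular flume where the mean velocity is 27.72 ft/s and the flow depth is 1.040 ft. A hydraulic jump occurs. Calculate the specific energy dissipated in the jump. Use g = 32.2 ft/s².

ΔE = 6.126 ft

Fr₁ = V₁/√(g·y₁) = 27.72/√(32.2×1.040) = 4.790.
From the momentum equation for a rectangular channel, y₂/y₁ = ½[√(1 + 8Fr₁²) − 1] = ½[√184.56 − 1] = 6.293.
y₂ = 6.293 × 1.040 = 6.544 ft.
Head loss: ΔE = (y₂ − y₁)³/(4y₁y₂) = (6.544 − 1.040)³/(4×1.040×6.544) = 166.8/27.22 = 6.126 ft.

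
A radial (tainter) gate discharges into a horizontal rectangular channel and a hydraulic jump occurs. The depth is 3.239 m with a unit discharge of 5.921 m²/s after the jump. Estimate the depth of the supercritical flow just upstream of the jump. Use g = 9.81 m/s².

y₁ = 0.5781 m

V₂ = q/y₂ = 5.921/3.239 = 1.828 m/s; Fr₂ = V₂/√(g·y₂) = 0.3243.
Applying the sequent-depth relation in reverse, y₁/y₂ = ½[√(1 + 8Fr₂²) − 1] = ½[√1.8414 − 1] = 0.1785.
y₁ = 0.1785 × 3.239 = 0.5781 m.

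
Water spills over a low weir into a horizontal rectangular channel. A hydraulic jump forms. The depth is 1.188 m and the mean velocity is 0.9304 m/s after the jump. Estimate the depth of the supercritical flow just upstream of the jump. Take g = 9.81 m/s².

y₁ = 0.1560 m

Fr₂ = V₂/√(g·y₂) = 0.9304/√(9.81×1.188) = 0.2725.
Since the conjugate-depth ratio holds either way, y₁/y₂ = ½[√(1 + 8Fr₂²) − 1] = ½[√1.5942 − 1] = 0.1313.
y₁ = 0.1313 × 1.188 = 0.1560 m.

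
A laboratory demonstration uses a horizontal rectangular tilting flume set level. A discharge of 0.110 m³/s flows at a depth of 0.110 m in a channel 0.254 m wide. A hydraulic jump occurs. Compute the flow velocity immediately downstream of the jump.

V₂ = 0.806 m/s

q = Q/b = 0.110/0.254 = 0.433 m²/s; V₁ = q/y₁ = 3.94 m/s. Fr₁ = V₁/√(g·y₁) = 3.79.
By Bélanger, y₂/y₁ = ½[√(1 + 8Fr₁²) − 1] = ½[√115.9 − 1] = 4.88.
y₂ = 4.88 × 0.110 = 0.537 m.
V₂ = q/y₂ = 0.433/0.537 = 0.806 m/s.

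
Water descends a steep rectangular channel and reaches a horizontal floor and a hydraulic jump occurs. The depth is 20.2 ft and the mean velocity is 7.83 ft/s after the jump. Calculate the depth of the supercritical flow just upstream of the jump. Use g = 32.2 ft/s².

y₁ = 3.28 ft

Fr₂ = V₂/√(g·y₂) = 7.83/√(32.2×20.2) = 0.307.
Since the conjugate-depth ratio holds either way, y₁/y₂ = ½[√(1 + 8Fr₂²) − 1] = ½[√1.754 − 1] = 0.162.
y₁ = 0.162 × 20.2 = 3.28 ft.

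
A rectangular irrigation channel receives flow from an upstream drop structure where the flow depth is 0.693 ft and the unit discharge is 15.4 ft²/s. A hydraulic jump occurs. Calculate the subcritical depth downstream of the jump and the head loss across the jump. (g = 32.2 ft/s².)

y₂ = 4.28 ft; ΔE = 3.88 ft

V₁ = q/y₁ = 15.4/0.693 = 22.2 ft/s. Fr₁ = V₁/√(g·y₁) = 22.2/√(32.2×0.693) = 4.70.
Conjugate-depth relation: y₂/y₁ = ½[√(1 + 8Fr₁²) − 1] = ½[√178.0 − 1] = 6.17.
y₂ = 6.17 × 0.693 = 4.28 ft.
Head loss: ΔE = (y₂ − y₁)³/(4y₁y₂) = (4.28 − 0.693)³/(4×0.693×4.28) = 46.0/11.9 = 3.88 ft.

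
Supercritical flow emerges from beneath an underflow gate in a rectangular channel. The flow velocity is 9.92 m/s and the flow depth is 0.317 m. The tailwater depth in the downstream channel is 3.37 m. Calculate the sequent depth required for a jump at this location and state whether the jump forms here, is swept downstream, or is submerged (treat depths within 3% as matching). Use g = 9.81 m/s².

Fr₁ = V₁/√(g·y₁) = 9.92/√(9.81×0.317) = 5.63.
Sequent-depth ratio: y₂/y₁ = ½[√(1 + 8Fr₁²) − 1] = ½[√254.2 − 1] = 7.47.
y₂ = 7.47 × 0.317 = 2.37 m.
Tailwater y_tw = 3.37 m: y_tw > y₂, so the jump is submerged.

y₂ = 2.37 m; the jump is submerged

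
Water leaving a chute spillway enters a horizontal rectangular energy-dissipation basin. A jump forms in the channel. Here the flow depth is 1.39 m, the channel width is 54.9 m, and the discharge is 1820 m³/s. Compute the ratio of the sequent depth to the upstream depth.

q = Q/b = 1820/54.9 = 33.2 m²/s; V₁ = q/y₁ = 23.8 m/s. Fr₁ = V₁/√(g·y₁) = 6.46.
Sequent-depth ratio: y₂/y₁ = ½[√(1 + 8Fr₁²) − 1] = ½[√334.7 − 1] = 8.65.

y₂/y₁ = 8.65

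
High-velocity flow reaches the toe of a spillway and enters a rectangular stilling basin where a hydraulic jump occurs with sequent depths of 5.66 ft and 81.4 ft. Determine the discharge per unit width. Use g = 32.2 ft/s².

For a rectangular channel the momentum equation gives q² = ½·g·y₁·y₂·(y₁ + y₂) = ½×32.2×5.66×81.4×87.1 = 645781.
q = √645781 = 804 ft²/s.

q = 804 ft²/s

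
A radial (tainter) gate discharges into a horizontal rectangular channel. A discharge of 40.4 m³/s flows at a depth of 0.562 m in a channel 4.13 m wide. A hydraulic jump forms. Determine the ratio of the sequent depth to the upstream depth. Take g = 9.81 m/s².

q = Q/b = 40.4/4.13 = 9.78 m²/s; V₁ = q/y₁ = 17.4 m/s. Fr₁ = V₁/√(g·y₁) = 7.41.
Conjugate-depth relation: y₂/y₁ = ½[√(1 + 8Fr₁²) − 1] = ½[√440.6 − 1] = 10.00.

y₂/y₁ = 10.00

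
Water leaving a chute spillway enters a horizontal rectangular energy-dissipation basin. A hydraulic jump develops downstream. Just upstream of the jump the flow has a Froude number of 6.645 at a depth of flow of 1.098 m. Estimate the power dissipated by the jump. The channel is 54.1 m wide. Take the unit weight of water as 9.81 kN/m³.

P = 193811 kW

Fr₁ = 6.645 (given).
Conjugate-depth relation: y₂/y₁ = ½[√(1 + 8Fr₁²) − 1] = ½[√354.25 − 1] = 8.911.
y₂ = 8.911 × 1.098 = 9.784 m.
Head loss: ΔE = (y₂ − y₁)³/(4y₁y₂) = (9.784 − 1.098)³/(4×1.098×9.784) = 655.3/42.97 = 15.25 m.
V₁ = Fr₁·√(g·y₁) = 6.645×√(9.81×1.098) = 21.81 m/s; q = V₁·y₁ = 23.95 m²/s. Q = q·b = 23.95 × 54.1 = 1295 m³/s. P = γ·Q·ΔE = 9.81 × 1295 × 15.25 = 193811 kW.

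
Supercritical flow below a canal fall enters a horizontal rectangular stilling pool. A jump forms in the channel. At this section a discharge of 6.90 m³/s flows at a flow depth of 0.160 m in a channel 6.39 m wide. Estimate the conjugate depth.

q = Q/b = 6.90/6.39 = 1.08 m²/s; V₁ = q/y₁ = 6.75 m/s. Fr₁ = V₁/√(g·y₁) = 5.39.
From the momentum equation for a rectangular channel, y₂/y₁ = ½[√(1 + 8Fr₁²) − 1] = ½[√233.1 − 1] = 7.13.
y₂ = 7.13 × 0.160 = 1.14 m.

y₂ = 1.14 m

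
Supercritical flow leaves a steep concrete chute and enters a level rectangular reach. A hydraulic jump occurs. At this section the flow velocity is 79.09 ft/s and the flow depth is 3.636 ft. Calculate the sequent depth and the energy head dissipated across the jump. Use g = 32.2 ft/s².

Fr₁ = V₁/√(g·y₁) = 79.09/√(32.2×3.636) = 7.309.
By Bélanger, y₂/y₁ = ½[√(1 + 8Fr₁²) − 1] = ½[√428.42 − 1] = 9.849.
y₂ = 9.849 × 3.636 = 35.81 ft.
Head loss: ΔE = (y₂ − y₁)³/(4y₁y₂) = (35.81 − 3.636)³/(4×3.636×35.81) = 33310/520.8 = 63.95 ft.

y₂ = 35.81 ft; ΔE = 63.95 ft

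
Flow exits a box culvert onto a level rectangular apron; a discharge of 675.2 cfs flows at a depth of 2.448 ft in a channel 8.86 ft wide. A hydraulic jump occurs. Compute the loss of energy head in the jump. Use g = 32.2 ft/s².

ΔE = 5.771 ft

q = Q/b = 675.2/8.86 = 76.21 ft²/s; V₁ = q/y₁ = 31.13 ft/s. Fr₁ = V₁/√(g·y₁) = 3.506.
Sequent-depth ratio: y₂/y₁ = ½[√(1 + 8Fr₁²) − 1] = ½[√99.355 − 1] = 4.484.
y₂ = 4.484 × 2.448 = 10.98 ft.
Head loss: ΔE = (y₂ − y₁)³/(4y₁y₂) = (10.98 − 2.448)³/(4×2.448×10.98) = 620.3/107.5 = 5.771 ft.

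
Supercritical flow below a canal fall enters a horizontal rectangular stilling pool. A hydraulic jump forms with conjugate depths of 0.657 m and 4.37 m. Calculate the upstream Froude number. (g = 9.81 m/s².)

Fr₁ = 5.04

For a rectangular channel the momentum equation gives q² = ½·g·y₁·y₂·(y₁ + y₂) = ½×9.81×0.657×4.37×5.03 = 70.8.
q = √70.8 = 8.41 m²/s.
V₁ = q/y₁ = 12.8 m/s; Fr₁ = V₁/√(g·y₁) = 5.04.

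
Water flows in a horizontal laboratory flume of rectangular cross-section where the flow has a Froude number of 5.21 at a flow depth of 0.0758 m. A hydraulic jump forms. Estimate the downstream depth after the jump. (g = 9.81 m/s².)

Fr₁ = 5.21 (given).
By Bélanger, y₂/y₁ = ½[√(1 + 8Fr₁²) − 1] = ½[√218.2 − 1] = 6.88.
y₂ = 6.88 × 0.0758 = 0.522 m.

y₂ = 0.522 m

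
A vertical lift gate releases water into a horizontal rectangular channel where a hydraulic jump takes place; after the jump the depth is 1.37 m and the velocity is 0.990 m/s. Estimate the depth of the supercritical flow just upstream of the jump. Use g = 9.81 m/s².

y₁ = 0.177 m

Fr₂ = V₂/√(g·y₂) = 0.990/√(9.81×1.37) = 0.270.
The Bélanger relation is symmetric: y₁/y₂ = ½[√(1 + 8Fr₂²) − 1] = ½[√1.583 − 1] = 0.129.
y₁ = 0.129 × 1.37 = 0.177 m.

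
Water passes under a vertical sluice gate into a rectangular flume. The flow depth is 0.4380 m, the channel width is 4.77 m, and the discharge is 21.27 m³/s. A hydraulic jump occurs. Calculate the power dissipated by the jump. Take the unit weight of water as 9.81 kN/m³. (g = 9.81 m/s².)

P = 576.5 kW

q = Q/b = 21.27/4.77 = 4.459 m²/s; V₁ = q/y₁ = 10.18 m/s. Fr₁ = V₁/√(g·y₁) = 4.911.
Conjugate-depth relation: y₂/y₁ = ½[√(1 + 8Fr₁²) − 1] = ½[√193.97 − 1] = 6.464.
y₂ = 6.464 × 0.4380 = 2.831 m.
V₂ = q/y₂ = 4.459/2.831 = 1.575 m/s. E₁ = y₁ + V₁²/2g = 5.721 m; E₂ = y₂ + V₂²/2g = 2.958 m. ΔE = E₁ − E₂ = 2.763 m.
P = γ·Q·ΔE = 9.81 × 21.27 × 2.763 = 576.5 kW.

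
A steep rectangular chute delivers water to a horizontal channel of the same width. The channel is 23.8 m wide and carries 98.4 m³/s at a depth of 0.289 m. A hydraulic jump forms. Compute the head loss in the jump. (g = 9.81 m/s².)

q = Q/b = 98.4/23.8 = 4.13 m²/s; V₁ = q/y₁ = 14.3 m/s. Fr₁ = V₁/√(g·y₁) = 8.50.
Bélanger equation: y₂/y₁ = ½[√(1 + 8Fr₁²) − 1] = ½[√578.5 − 1] = 11.5.
y₂ = 11.5 × 0.289 = 3.33 m.
V₂ = q/y₂ = 4.13/3.33 = 1.24 m/s. E₁ = y₁ + V₁²/2g = 10.7 m; E₂ = y₂ + V₂²/2g = 3.41 m. ΔE = E₁ − E₂ = 7.31 m.

ΔE = 7.31 m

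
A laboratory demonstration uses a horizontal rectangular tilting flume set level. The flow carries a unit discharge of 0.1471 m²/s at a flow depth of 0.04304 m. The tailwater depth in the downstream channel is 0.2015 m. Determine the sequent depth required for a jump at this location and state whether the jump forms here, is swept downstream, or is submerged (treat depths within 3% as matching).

V₁ = q/y₁ = 0.1471/0.04304 = 3.418 m/s. Fr₁ = V₁/√(g·y₁) = 3.418/√(9.81×0.04304) = 5.260.
By Bélanger, y₂/y₁ = ½[√(1 + 8Fr₁²) − 1] = ½[√222.32 − 1] = 6.955.
y₂ = 6.955 × 0.04304 = 0.2994 m.
Tailwater y_tw = 0.2015 m: y_tw < y₂, so the jump is swept downstream.

y₂ = 0.2994 m; the jump is swept downstream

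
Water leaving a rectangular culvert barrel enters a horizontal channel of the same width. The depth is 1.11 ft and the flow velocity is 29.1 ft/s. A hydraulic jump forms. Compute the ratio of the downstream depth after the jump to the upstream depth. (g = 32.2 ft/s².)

Fr₁ = V₁/√(g·y₁) = 29.1/√(32.2×1.11) = 4.87.
Bélanger equation: y₂/y₁ = ½[√(1 + 8Fr₁²) − 1] = ½[√190.5 − 1] = 6.40.

y₂/y₁ = 6.40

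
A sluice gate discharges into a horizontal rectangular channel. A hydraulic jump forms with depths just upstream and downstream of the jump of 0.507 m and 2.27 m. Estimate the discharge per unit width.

For a rectangular channel the momentum equation gives q² = ½·g·y₁·y₂·(y₁ + y₂) = ½×9.81×0.507×2.27×2.78 = 15.7.
q = √15.7 = 3.96 m²/s.

q = 3.96 m²/s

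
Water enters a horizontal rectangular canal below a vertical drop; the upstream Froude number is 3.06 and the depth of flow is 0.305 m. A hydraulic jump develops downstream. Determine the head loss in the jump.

ΔE = 0.461 m

Fr₁ = 3.06 (given).
Sequent-depth ratio: y₂/y₁ = ½[√(1 + 8Fr₁²) − 1] = ½[√75.91 − 1] = 3.86.
y₂ = 3.86 × 0.305 = 1.18 m.
V₁ = Fr₁·√(g·y₁) = 3.06×√(9.81×0.305) = 5.29 m/s; q = V₁·y₁ = 1.61 m²/s. V₂ = q/y₂ = 1.61/1.18 = 1.37 m/s. E₁ = y₁ + V₁²/2g = 1.73 m; E₂ = y₂ + V₂²/2g = 1.27 m. ΔE = E₁ − E₂ = 0.461 m.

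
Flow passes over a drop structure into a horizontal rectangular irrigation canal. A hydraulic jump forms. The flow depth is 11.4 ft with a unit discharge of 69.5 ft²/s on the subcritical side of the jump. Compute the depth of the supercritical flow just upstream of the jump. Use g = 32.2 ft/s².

V₂ = q/y₂ = 69.5/11.4 = 6.10 ft/s; Fr₂ = V₂/√(g·y₂) = 0.318.
Applying the sequent-depth relation in reverse, y₁/y₂ = ½[√(1 + 8Fr₂²) − 1] = ½[√1.810 − 1] = 0.173.
y₁ = 0.173 × 11.4 = 1.97 ft.

y₁ = 1.97 ft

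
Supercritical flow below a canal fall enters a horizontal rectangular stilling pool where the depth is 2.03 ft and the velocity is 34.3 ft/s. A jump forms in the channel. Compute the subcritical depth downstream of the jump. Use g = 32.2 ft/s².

Fr₁ = V₁/√(g·y₁) = 34.3/√(32.2×2.03) = 4.24.
Bélanger equation: y₂/y₁ = ½[√(1 + 8Fr₁²) − 1] = ½[√145.0 − 1] = 5.52.
y₂ = 5.52 × 2.03 = 11.2 ft.

y₂ = 11.2 ft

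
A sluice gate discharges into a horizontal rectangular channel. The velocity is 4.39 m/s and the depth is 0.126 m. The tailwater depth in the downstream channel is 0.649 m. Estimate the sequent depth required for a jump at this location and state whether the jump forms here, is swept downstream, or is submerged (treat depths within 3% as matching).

Fr₁ = V₁/√(g·y₁) = 4.39/√(9.81×0.126) = 3.95.
Sequent-depth ratio: y₂/y₁ = ½[√(1 + 8Fr₁²) − 1] = ½[√125.7 − 1] = 5.11.
y₂ = 5.11 × 0.126 = 0.643 m.
Tailwater y_tw = 0.649 m: y_tw ≈ y₂, so the jump forms here.

y₂ = 0.643 m; the jump forms here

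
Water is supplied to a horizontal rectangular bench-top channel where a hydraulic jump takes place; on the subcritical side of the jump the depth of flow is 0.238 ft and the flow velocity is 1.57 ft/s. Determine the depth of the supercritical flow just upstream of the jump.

Fr₂ = V₂/√(g·y₂) = 1.57/√(32.2×0.238) = 0.567.
Since the conjugate-depth ratio holds either way, y₁/y₂ = ½[√(1 + 8Fr₂²) − 1] = ½[√3.573 − 1] = 0.445.
y₁ = 0.445 × 0.238 = 0.106 ft.

y₁ = 0.106 ft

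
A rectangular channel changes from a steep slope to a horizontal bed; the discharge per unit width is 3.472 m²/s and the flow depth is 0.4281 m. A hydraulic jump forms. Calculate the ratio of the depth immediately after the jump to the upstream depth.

V₁ = q/y₁ = 3.472/0.4281 = 8.110 m/s. Fr₁ = V₁/√(g·y₁) = 8.110/√(9.81×0.4281) = 3.958.
Sequent-depth ratio: y₂/y₁ = ½[√(1 + 8Fr₁²) − 1] = ½[√126.30 − 1] = 5.119.

y₂/y₁ = 5.119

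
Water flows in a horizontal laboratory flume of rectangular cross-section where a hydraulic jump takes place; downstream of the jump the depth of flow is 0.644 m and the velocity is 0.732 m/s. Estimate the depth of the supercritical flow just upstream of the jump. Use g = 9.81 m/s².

Fr₂ = V₂/√(g·y₂) = 0.732/√(9.81×0.644) = 0.291.
Applying the sequent-depth relation in reverse, y₁/y₂ = ½[√(1 + 8Fr₂²) − 1] = ½[√1.679 − 1] = 0.148.
y₁ = 0.148 × 0.644 = 0.0952 m.

y₁ = 0.0952 m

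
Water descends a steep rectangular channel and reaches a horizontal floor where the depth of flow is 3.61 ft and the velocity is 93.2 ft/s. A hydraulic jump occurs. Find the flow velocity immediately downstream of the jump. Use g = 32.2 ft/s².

Fr₁ = V₁/√(g·y₁) = 93.2/√(32.2×3.61) = 8.64.
Sequent-depth ratio: y₂/y₁ = ½[√(1 + 8Fr₁²) − 1] = ½[√598.8 − 1] = 11.7.
y₂ = 11.7 × 3.61 = 42.4 ft.
q = V₁·y₁ = 93.2 × 3.61 = 336 ft²/s.
V₂ = q/y₂ = 336/42.4 = 7.94 ft/s.

V₂ = 7.94 ft/s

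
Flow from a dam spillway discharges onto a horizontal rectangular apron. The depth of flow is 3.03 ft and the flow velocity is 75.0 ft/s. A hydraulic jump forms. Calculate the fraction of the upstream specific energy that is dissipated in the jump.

ΔE/E₁ = 0.647 (64.7%)

Fr₁ = V₁/√(g·y₁) = 75.0/√(32.2×3.03) = 7.59.
Sequent-depth ratio: y₂/y₁ = ½[√(1 + 8Fr₁²) − 1] = ½[√462.2 − 1] = 10.2.
y₂ = 10.2 × 3.03 = 31.1 ft.
E₁ = y₁ + V₁²/2g = 90.4 ft. ΔE = (y₂ − y₁)³/(4y₁y₂) = 58.5 ft. ΔE/E₁ = 58.5/90.4 = 0.647.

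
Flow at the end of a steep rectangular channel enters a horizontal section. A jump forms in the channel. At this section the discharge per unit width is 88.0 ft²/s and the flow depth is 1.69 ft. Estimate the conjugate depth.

y₂ = 16.0 ft

V₁ = q/y₁ = 88.0/1.69 = 52.1 ft/s. Fr₁ = V₁/√(g·y₁) = 52.1/√(32.2×1.69) = 7.06.
From the momentum equation for a rectangular channel, y₂/y₁ = ½[√(1 + 8Fr₁²) − 1] = ½[√399.6 − 1] = 9.50.
y₂ = 9.50 × 1.69 = 16.0 ft.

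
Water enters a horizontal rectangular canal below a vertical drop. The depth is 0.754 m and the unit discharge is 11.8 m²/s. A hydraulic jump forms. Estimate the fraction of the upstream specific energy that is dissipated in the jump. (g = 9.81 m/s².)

V₁ = q/y₁ = 11.8/0.754 = 15.6 m/s. Fr₁ = V₁/√(g·y₁) = 15.6/√(9.81×0.754) = 5.75.
Sequent-depth ratio: y₂/y₁ = ½[√(1 + 8Fr₁²) − 1] = ½[√265.9 − 1] = 7.65.
y₂ = 7.65 × 0.754 = 5.77 m.
E₁ = y₁ + V₁²/2g = 13.2 m. ΔE = (y₂ − y₁)³/(4y₁y₂) = 7.25 m. ΔE/E₁ = 7.25/13.2 = 0.548.

ΔE/E₁ = 0.548 (54.8%)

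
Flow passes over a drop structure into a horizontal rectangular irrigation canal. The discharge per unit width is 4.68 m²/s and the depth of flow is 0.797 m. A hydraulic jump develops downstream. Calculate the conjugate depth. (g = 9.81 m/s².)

V₁ = q/y₁ = 4.68/0.797 = 5.87 m/s. Fr₁ = V₁/√(g·y₁) = 5.87/√(9.81×0.797) = 2.10.
By Bélanger, y₂/y₁ = ½[√(1 + 8Fr₁²) − 1] = ½[√36.28 − 1] = 2.51.
y₂ = 2.51 × 0.797 = 2.00 m.

y₂ = 2.00 m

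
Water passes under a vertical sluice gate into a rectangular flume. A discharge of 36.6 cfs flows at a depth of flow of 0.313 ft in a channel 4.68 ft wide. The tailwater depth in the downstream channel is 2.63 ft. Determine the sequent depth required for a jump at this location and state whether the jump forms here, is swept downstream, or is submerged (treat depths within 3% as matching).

q = Q/b = 36.6/4.68 = 7.82 ft²/s; V₁ = q/y₁ = 25.0 ft/s. Fr₁ = V₁/√(g·y₁) = 7.87.
From the momentum equation for a rectangular channel, y₂/y₁ = ½[√(1 + 8Fr₁²) − 1] = ½[√496.5 − 1] = 10.6.
y₂ = 10.6 × 0.313 = 3.33 ft.
Tailwater y_tw = 2.63 ft: y_tw < y₂, so the jump is swept downstream.

y₂ = 3.33 ft; the jump is swept downstream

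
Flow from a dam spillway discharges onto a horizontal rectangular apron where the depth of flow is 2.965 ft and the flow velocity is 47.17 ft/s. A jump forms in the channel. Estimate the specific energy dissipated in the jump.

Fr₁ = V₁/√(g·y₁) = 47.17/√(32.2×2.965) = 4.828.
Conjugate-depth relation: y₂/y₁ = ½[√(1 + 8Fr₁²) − 1] = ½[√187.44 − 1] = 6.345.
y₂ = 6.345 × 2.965 = 18.81 ft.
Head loss: ΔE = (y₂ − y₁)³/(4y₁y₂) = (18.81 − 2.965)³/(4×2.965×18.81) = 3981/223.1 = 17.84 ft.

ΔE = 17.84 ft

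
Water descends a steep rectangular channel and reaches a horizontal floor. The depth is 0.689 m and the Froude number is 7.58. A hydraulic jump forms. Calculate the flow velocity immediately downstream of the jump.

Fr₁ = 7.58 (given).
From the momentum equation for a rectangular channel, y₂/y₁ = ½[√(1 + 8Fr₁²) − 1] = ½[√460.7 − 1] = 10.2.
y₂ = 10.2 × 0.689 = 7.05 m.
V₁ = Fr₁·√(g·y₁) = 7.58×√(9.81×0.689) = 19.7 m/s; q = V₁·y₁ = 13.6 m²/s.
V₂ = q/y₂ = 13.6/7.05 = 1.93 m/s.

V₂ = 1.93 m/s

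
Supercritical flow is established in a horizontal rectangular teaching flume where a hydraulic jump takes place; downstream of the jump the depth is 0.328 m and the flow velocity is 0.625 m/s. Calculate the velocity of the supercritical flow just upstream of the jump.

V₁ = 3.09 m/s

Fr₂ = V₂/√(g·y₂) = 0.625/√(9.81×0.328) = 0.348.
Since the conjugate-depth ratio holds either way, y₁/y₂ = ½[√(1 + 8Fr₂²) − 1] = ½[√1.971 − 1] = 0.202.
y₁ = 0.202 × 0.328 = 0.0663 m.
V₁ = q/y₁ = 0.205/0.0663 = 3.09 m/s.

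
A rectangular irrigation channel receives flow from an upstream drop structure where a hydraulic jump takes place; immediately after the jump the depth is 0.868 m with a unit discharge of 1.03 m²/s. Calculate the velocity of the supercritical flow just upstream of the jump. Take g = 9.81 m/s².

V₁ = 4.53 m/s

V₂ = q/y₂ = 1.03/0.868 = 1.19 m/s; Fr₂ = V₂/√(g·y₂) = 0.407.
From the momentum equation (using Fr₂), y₁/y₂ = ½[√(1 + 8Fr₂²) − 1] = ½[√2.323 − 1] = 0.262.
y₁ = 0.262 × 0.868 = 0.227 m.
V₁ = q/y₁ = 1.03/0.227 = 4.53 m/s.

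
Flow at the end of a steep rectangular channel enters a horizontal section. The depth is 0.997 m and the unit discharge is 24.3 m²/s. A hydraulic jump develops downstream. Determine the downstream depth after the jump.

y₂ = 10.5 m

V₁ = q/y₁ = 24.3/0.997 = 24.4 m/s. Fr₁ = V₁/√(g·y₁) = 24.4/√(9.81×0.997) = 7.79.
Conjugate-depth relation: y₂/y₁ = ½[√(1 + 8Fr₁²) − 1] = ½[√486.9 − 1] = 10.5.
y₂ = 10.5 × 0.997 = 10.5 m.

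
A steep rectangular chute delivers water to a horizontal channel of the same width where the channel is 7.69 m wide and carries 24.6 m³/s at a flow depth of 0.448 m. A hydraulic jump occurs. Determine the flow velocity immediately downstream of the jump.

V₂ = 1.64 m/s

q = Q/b = 24.6/7.69 = 3.20 m²/s; V₁ = q/y₁ = 7.14 m/s. Fr₁ = V₁/√(g·y₁) = 3.41.
Sequent-depth ratio: y₂/y₁ = ½[√(1 + 8Fr₁²) − 1] = ½[√93.81 − 1] = 4.34.
y₂ = 4.34 × 0.448 = 1.95 m.
V₂ = q/y₂ = 3.20/1.95 = 1.64 m/s.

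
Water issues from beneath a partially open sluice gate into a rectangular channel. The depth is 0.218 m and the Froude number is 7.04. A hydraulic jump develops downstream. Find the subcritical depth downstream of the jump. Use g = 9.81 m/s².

y₂ = 2.06 m

Fr₁ = 7.04 (given).
By Bélanger, y₂/y₁ = ½[√(1 + 8Fr₁²) − 1] = ½[√397.5 − 1] = 9.47.
y₂ = 9.47 × 0.218 = 2.06 m.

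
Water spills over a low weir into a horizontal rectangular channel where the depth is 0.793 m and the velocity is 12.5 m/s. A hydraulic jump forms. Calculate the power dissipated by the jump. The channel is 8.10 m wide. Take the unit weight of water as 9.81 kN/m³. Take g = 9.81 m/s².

Fr₁ = V₁/√(g·y₁) = 12.5/√(9.81×0.793) = 4.48.
From the momentum equation for a rectangular channel, y₂/y₁ = ½[√(1 + 8Fr₁²) − 1] = ½[√161.7 − 1] = 5.86.
y₂ = 5.86 × 0.793 = 4.65 m.
Head loss: ΔE = (y₂ − y₁)³/(4y₁y₂) = (4.65 − 0.793)³/(4×0.793×4.65) = 57.2/14.7 = 3.88 m.
q = V₁·y₁ = 12.5 × 0.793 = 9.91 m²/s. Q = q·b = 9.91 × 8.10 = 80.3 m³/s. P = γ·Q·ΔE = 9.81 × 80.3 × 3.88 = 3056 kW.

P = 3056 kW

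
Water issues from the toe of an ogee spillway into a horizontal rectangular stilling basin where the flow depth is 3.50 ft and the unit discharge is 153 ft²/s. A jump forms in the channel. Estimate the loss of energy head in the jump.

V₁ = q/y₁ = 153/3.50 = 43.7 ft/s. Fr₁ = V₁/√(g·y₁) = 43.7/√(32.2×3.50) = 4.12.
From the momentum equation for a rectangular channel, y₂/y₁ = ½[√(1 + 8Fr₁²) − 1] = ½[√136.6 − 1] = 5.34.
y₂ = 5.34 × 3.50 = 18.7 ft.
Head loss: ΔE = (y₂ − y₁)³/(4y₁y₂) = (18.7 − 3.50)³/(4×3.50×18.7) = 3517/262 = 13.4 ft.

ΔE = 13.4 ft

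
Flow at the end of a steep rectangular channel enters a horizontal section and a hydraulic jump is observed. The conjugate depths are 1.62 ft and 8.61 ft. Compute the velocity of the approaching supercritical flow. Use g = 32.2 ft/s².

For a rectangular channel the momentum equation gives q² = ½·g·y₁·y₂·(y₁ + y₂) = ½×32.2×1.62×8.61×10.2 = 2297.
q = √2297 = 47.9 ft²/s.
V₁ = q/y₁ = 47.9/1.62 = 29.6 ft/s.

V₁ = 29.6 ft/s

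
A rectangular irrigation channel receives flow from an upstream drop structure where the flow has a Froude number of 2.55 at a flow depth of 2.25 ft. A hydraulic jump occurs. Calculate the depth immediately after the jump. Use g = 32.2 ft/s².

y₂ = 7.07 ft

Fr₁ = 2.55 (given).
Sequent-depth ratio: y₂/y₁ = ½[√(1 + 8Fr₁²) − 1] = ½[√53.02 − 1] = 3.14.
y₂ = 3.14 × 2.25 = 7.07 ft.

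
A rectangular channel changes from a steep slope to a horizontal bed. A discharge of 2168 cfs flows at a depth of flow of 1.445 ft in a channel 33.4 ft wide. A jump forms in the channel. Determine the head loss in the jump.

ΔE = 19.62 ft

q = Q/b = 2168/33.4 = 64.91 ft²/s; V₁ = q/y₁ = 44.92 ft/s. Fr₁ = V₁/√(g·y₁) = 6.585.
Bélanger equation: y₂/y₁ = ½[√(1 + 8Fr₁²) − 1] = ½[√347.94 − 1] = 8.827.
y₂ = 8.827 × 1.445 = 12.75 ft.
V₂ = q/y₂ = 64.91/12.75 = 5.089 ft/s. E₁ = y₁ + V₁²/2g = 32.78 ft; E₂ = y₂ + V₂²/2g = 13.16 ft. ΔE = E₁ − E₂ = 19.62 ft.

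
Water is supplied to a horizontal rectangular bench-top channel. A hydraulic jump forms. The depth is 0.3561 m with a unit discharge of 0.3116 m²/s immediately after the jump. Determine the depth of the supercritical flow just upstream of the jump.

V₂ = q/y₂ = 0.3116/0.3561 = 0.8750 m/s; Fr₂ = V₂/√(g·y₂) = 0.4682.
From the momentum equation (using Fr₂), y₁/y₂ = ½[√(1 + 8Fr₂²) − 1] = ½[√2.7535 − 1] = 0.3297.
y₁ = 0.3297 × 0.3561 = 0.1174 m.

y₁ = 0.1174 m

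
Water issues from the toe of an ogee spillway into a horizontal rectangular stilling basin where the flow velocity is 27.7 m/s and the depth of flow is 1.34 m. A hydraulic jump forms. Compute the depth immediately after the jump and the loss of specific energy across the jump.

y₂ = 13.8 m; ΔE = 26.3 m

Fr₁ = V₁/√(g·y₁) = 27.7/√(9.81×1.34) = 7.64.
By Bélanger, y₂/y₁ = ½[√(1 + 8Fr₁²) − 1] = ½[√468.0 − 1] = 10.3.
y₂ = 10.3 × 1.34 = 13.8 m.
q = V₁·y₁ = 27.7 × 1.34 = 37.1 m²/s. V₂ = q/y₂ = 37.1/13.8 = 2.69 m/s. E₁ = y₁ + V₁²/2g = 40.4 m; E₂ = y₂ + V₂²/2g = 14.2 m. ΔE = E₁ − E₂ = 26.3 m.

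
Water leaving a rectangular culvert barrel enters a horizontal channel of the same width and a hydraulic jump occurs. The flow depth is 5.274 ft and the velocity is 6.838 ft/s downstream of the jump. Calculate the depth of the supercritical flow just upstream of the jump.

y₁ = 2.082 ft

Fr₂ = V₂/√(g·y₂) = 6.838/√(32.2×5.274) = 0.5247.
From the momentum equation (using Fr₂), y₁/y₂ = ½[√(1 + 8Fr₂²) − 1] = ½[√3.2027 − 1] = 0.3948.
y₁ = 0.3948 × 5.274 = 2.082 ft.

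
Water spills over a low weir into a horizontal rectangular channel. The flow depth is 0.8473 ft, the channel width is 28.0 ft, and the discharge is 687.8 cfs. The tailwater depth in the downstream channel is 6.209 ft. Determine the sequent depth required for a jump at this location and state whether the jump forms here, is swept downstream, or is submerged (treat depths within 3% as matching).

y₂ = 6.241 ft; the jump forms here

q = Q/b = 687.8/28.0 = 24.56 ft²/s; V₁ = q/y₁ = 28.99 ft/s. Fr₁ = V₁/√(g·y₁) = 5.550.
Bélanger equation: y₂/y₁ = ½[√(1 + 8Fr₁²) − 1] = ½[√247.45 − 1] = 7.365.
y₂ = 7.365 × 0.8473 = 6.241 ft.
Tailwater y_tw = 6.209 ft: y_tw ≈ y₂, so the jump forms here.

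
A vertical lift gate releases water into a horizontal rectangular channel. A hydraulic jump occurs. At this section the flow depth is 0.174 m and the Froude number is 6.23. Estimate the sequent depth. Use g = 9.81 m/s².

Fr₁ = 6.23 (given).
By Bélanger, y₂/y₁ = ½[√(1 + 8Fr₁²) − 1] = ½[√311.5 − 1] = 8.32.
y₂ = 8.32 × 0.174 = 1.45 m.

y₂ = 1.45 m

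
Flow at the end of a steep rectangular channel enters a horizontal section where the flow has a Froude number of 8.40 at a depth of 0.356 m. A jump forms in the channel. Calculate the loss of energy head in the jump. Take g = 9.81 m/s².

ΔE = 8.76 m

Fr₁ = 8.40 (given).
By Bélanger, y₂/y₁ = ½[√(1 + 8Fr₁²) − 1] = ½[√565.5 − 1] = 11.4.
y₂ = 11.4 × 0.356 = 4.05 m.
V₁ = Fr₁·√(g·y₁) = 8.40×√(9.81×0.356) = 15.7 m/s; q = V₁·y₁ = 5.59 m²/s. V₂ = q/y₂ = 5.59/4.05 = 1.38 m/s. E₁ = y₁ + V₁²/2g = 12.9 m; E₂ = y₂ + V₂²/2g = 4.15 m. ΔE = E₁ − E₂ = 8.76 m.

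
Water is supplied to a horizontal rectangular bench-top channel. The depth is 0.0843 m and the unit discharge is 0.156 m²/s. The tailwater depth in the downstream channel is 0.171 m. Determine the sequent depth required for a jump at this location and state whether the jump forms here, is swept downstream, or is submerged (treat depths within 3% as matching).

y₂ = 0.204 m; the jump is swept downstream

V₁ = q/y₁ = 0.156/0.0843 = 1.85 m/s. Fr₁ = V₁/√(g·y₁) = 1.85/√(9.81×0.0843) = 2.03.
Conjugate-depth relation: y₂/y₁ = ½[√(1 + 8Fr₁²) − 1] = ½[√34.13 − 1] = 2.42.
y₂ = 2.42 × 0.0843 = 0.204 m.
Tailwater y_tw = 0.171 m: y_tw < y₂, so the jump is swept downstream.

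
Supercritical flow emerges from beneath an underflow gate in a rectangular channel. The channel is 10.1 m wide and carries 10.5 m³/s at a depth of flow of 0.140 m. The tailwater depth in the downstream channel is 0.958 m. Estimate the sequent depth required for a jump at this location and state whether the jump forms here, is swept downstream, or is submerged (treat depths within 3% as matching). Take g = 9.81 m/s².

q = Q/b = 10.5/10.1 = 1.04 m²/s; V₁ = q/y₁ = 7.43 m/s. Fr₁ = V₁/√(g·y₁) = 6.34.
By Bélanger, y₂/y₁ = ½[√(1 + 8Fr₁²) − 1] = ½[√322.2 − 1] = 8.47.
y₂ = 8.47 × 0.140 = 1.19 m.
Tailwater y_tw = 0.958 m: y_tw < y₂, so the jump is swept downstream.

y₂ = 1.19 m; the jump is swept downstream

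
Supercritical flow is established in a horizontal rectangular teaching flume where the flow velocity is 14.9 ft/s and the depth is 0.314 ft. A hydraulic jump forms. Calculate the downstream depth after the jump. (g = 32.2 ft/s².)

Fr₁ = V₁/√(g·y₁) = 14.9/√(32.2×0.314) = 4.69.
From the momentum equation for a rectangular channel, y₂/y₁ = ½[√(1 + 8Fr₁²) − 1] = ½[√176.7 − 1] = 6.15.
y₂ = 6.15 × 0.314 = 1.93 ft.

y₂ = 1.93 ft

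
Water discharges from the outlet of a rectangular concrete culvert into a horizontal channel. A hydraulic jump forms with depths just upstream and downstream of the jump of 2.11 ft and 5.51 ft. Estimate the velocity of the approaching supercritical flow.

V₁ = 17.9 ft/s

For a rectangular channel the momentum equation gives q² = ½·g·y₁·y₂·(y₁ + y₂) = ½×32.2×2.11×5.51×7.62 = 1426.
q = √1426 = 37.8 ft²/s.
V₁ = q/y₁ = 37.8/2.11 = 17.9 ft/s.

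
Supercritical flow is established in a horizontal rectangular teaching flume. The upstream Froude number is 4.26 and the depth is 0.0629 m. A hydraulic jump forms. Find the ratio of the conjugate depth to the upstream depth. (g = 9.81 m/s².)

Fr₁ = 4.26 (given).
Sequent-depth ratio: y₂/y₁ = ½[√(1 + 8Fr₁²) − 1] = ½[√146.2 − 1] = 5.55.

y₂/y₁ = 5.55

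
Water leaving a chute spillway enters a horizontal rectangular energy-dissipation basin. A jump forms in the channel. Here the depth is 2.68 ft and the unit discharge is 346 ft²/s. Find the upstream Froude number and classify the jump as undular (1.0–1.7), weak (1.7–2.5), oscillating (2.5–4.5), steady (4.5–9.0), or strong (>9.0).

Fr₁ = 13.9; strong jump

V₁ = q/y₁ = 346/2.68 = 129 ft/s. Fr₁ = V₁/√(g·y₁) = 129/√(32.2×2.68) = 13.9.
Fr₁ = 13.9 lies in the strong range.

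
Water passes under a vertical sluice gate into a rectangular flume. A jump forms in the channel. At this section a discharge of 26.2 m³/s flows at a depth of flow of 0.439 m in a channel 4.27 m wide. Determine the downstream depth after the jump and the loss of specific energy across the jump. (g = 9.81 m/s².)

q = Q/b = 26.2/4.27 = 6.14 m²/s; V₁ = q/y₁ = 14.0 m/s. Fr₁ = V₁/√(g·y₁) = 6.74.
Bélanger equation: y₂/y₁ = ½[√(1 + 8Fr₁²) − 1] = ½[√363.9 − 1] = 9.04.
y₂ = 9.04 × 0.439 = 3.97 m.
V₂ = q/y₂ = 6.14/3.97 = 1.55 m/s. E₁ = y₁ + V₁²/2g = 10.4 m; E₂ = y₂ + V₂²/2g = 4.09 m. ΔE = E₁ − E₂ = 6.31 m.

y₂ = 3.97 m; ΔE = 6.31 m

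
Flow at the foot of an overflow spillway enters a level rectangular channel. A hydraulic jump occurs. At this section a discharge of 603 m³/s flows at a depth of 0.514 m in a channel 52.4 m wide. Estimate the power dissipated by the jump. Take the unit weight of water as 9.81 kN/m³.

P = 111970 kW

q = Q/b = 603/52.4 = 11.5 m²/s; V₁ = q/y₁ = 22.4 m/s. Fr₁ = V₁/√(g·y₁) = 9.97.
Bélanger equation: y₂/y₁ = ½[√(1 + 8Fr₁²) − 1] = ½[√796.2 − 1] = 13.6.
y₂ = 13.6 × 0.514 = 7.00 m.
Head loss: ΔE = (y₂ − y₁)³/(4y₁y₂) = (7.00 − 0.514)³/(4×0.514×7.00) = 272/14.4 = 18.9 m.
P = γ·Q·ΔE = 9.81 × 603 × 18.9 = 111970 kW.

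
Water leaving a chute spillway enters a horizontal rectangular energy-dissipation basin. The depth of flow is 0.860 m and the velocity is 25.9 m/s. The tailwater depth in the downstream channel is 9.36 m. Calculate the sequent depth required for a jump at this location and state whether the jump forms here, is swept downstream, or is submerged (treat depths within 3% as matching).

Fr₁ = V₁/√(g·y₁) = 25.9/√(9.81×0.860) = 8.92.
By Bélanger, y₂/y₁ = ½[√(1 + 8Fr₁²) − 1] = ½[√637.1 − 1] = 12.1.
y₂ = 12.1 × 0.860 = 10.4 m.
Tailwater y_tw = 9.36 m: y_tw < y₂, so the jump is swept downstream.

y₂ = 10.4 m; the jump is swept downstream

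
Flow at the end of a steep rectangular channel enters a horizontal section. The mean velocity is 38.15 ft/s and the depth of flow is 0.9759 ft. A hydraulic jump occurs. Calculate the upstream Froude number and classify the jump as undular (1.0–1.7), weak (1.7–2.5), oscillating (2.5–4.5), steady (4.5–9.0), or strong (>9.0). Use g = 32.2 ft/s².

Fr₁ = 6.806; steady jump

Fr₁ = V₁/√(g·y₁) = 38.15/√(32.2×0.9759) = 6.806.
Fr₁ = 6.806 lies in the steady range.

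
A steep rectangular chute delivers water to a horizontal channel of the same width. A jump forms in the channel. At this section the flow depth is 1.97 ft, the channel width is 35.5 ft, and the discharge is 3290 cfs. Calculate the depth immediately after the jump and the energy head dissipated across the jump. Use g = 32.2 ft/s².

q = Q/b = 3290/35.5 = 92.7 ft²/s; V₁ = q/y₁ = 47.0 ft/s. Fr₁ = V₁/√(g·y₁) = 5.91.
From the momentum equation for a rectangular channel, y₂/y₁ = ½[√(1 + 8Fr₁²) − 1] = ½[√280.1 − 1] = 7.87.
y₂ = 7.87 × 1.97 = 15.5 ft.
V₂ = q/y₂ = 92.7/15.5 = 5.98 ft/s. E₁ = y₁ + V₁²/2g = 36.3 ft; E₂ = y₂ + V₂²/2g = 16.1 ft. ΔE = E₁ − E₂ = 20.3 ft.

y₂ = 15.5 ft; ΔE = 20.3 ft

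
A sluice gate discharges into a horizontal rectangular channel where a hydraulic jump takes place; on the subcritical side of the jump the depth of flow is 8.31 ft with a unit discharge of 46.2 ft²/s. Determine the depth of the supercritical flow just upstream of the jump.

V₂ = q/y₂ = 46.2/8.31 = 5.56 ft/s; Fr₂ = V₂/√(g·y₂) = 0.340.
Applying the sequent-depth relation in reverse, y₁/y₂ = ½[√(1 + 8Fr₂²) − 1] = ½[√1.924 − 1] = 0.194.
y₁ = 0.194 × 8.31 = 1.61 ft.

y₁ = 1.61 ft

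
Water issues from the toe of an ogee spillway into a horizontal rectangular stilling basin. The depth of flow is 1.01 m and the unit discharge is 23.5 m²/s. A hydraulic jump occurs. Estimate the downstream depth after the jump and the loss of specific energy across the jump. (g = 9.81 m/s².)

V₁ = q/y₁ = 23.5/1.01 = 23.3 m/s. Fr₁ = V₁/√(g·y₁) = 23.3/√(9.81×1.01) = 7.39.
From the momentum equation for a rectangular channel, y₂/y₁ = ½[√(1 + 8Fr₁²) − 1] = ½[√438.1 − 1] = 9.97.
y₂ = 9.97 × 1.01 = 10.1 m.
Head loss: ΔE = (y₂ − y₁)³/(4y₁y₂) = (10.1 − 1.01)³/(4×1.01×10.1) = 743/40.7 = 18.3 m.

y₂ = 10.1 m; ΔE = 18.3 m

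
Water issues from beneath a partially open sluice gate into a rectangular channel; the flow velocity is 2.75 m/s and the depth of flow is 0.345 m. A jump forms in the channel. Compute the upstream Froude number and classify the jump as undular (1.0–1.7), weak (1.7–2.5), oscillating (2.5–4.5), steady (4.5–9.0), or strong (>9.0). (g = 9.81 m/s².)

Fr₁ = V₁/√(g·y₁) = 2.75/√(9.81×0.345) = 1.49.
Fr₁ = 1.49 lies in the undular range.

Fr₁ = 1.49; undular jump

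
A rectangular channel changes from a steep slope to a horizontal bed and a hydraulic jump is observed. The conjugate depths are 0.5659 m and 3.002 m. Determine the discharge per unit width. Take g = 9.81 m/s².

For a rectangular channel the momentum equation gives q² = ½·g·y₁·y₂·(y₁ + y₂) = ½×9.81×0.5659×3.002×3.568 = 29.73.
q = √29.73 = 5.453 m²/s.

q = 5.453 m²/s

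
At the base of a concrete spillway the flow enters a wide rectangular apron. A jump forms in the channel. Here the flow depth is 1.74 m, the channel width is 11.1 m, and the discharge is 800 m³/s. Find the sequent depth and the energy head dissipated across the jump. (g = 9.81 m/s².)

q = Q/b = 800/11.1 = 72.1 m²/s; V₁ = q/y₁ = 41.4 m/s. Fr₁ = V₁/√(g·y₁) = 10.0.
By Bélanger, y₂/y₁ = ½[√(1 + 8Fr₁²) − 1] = ½[√805.1 − 1] = 13.7.
y₂ = 13.7 × 1.74 = 23.8 m.
Head loss: ΔE = (y₂ − y₁)³/(4y₁y₂) = (23.8 − 1.74)³/(4×1.74×23.8) = 10758/166 = 64.9 m.

y₂ = 23.8 m; ΔE = 64.9 m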